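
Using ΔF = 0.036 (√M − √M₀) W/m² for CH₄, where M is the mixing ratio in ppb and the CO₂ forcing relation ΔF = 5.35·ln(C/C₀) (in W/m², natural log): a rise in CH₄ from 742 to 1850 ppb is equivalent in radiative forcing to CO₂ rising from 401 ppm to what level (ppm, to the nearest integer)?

C ≈ 446 ppm

CH₄ forcing: 0.036 × (√1850 − √742) = 0.036 × (43.0116 − 27.2397) = 0.036 × 15.7719 = 0.56779 W/m².
Set 5.35 ln(C/401) = 0.56779: ln(C/401) = 0.56779/5.35 = 0.10613, so C = 401 × e^0.10613 = 401 × 1.11197 = 445.90 ppm.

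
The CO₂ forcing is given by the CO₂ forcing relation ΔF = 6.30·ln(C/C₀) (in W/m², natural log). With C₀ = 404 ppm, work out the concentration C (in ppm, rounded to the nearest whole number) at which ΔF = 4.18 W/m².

C ≈ 784 ppm

Set 6.30 ln(C/404) = 4.18, so ln(C/404) = 4.18/6.30 = 0.66349.
Then C/404 = e^0.66349 = 1.94156, giving C = 404 × 1.94156 = 784.39 ppm.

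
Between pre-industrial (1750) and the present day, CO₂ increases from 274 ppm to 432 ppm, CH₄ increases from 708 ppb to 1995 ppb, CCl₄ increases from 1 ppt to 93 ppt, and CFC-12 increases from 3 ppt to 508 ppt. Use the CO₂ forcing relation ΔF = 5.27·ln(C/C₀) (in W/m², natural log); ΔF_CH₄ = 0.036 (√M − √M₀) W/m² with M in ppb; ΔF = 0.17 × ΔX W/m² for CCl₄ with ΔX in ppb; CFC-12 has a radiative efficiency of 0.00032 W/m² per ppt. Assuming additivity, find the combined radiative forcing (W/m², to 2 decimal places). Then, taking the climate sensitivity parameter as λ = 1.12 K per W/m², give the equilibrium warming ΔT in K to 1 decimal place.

CO₂: 5.27 × ln(432/274) = 5.27 × ln(1.57664) = 5.27 × 0.45530 = 2.3994 W/m².
CH₄: 0.036 × (√1995 − √708) = 0.036 × (44.6654 − 26.6083) = 0.036 × 18.0571 = 0.6501 W/m².
CCl₄: Δ = 93 − 1 = 92 ppt = 0.092 ppb; ΔF = 0.17 × 0.092 = 0.0156 W/m².
CFC-12: ΔF = 0.00032 × (508 − 3) = 0.00032 × 505 = 0.1616 W/m².
Total ΔF = 2.3994 + 0.6501 + 0.0156 + 0.1616 = 3.2267 W/m².
ΔT = λ ΔF = 1.12 × 3.23 = 3.6176 K.

ΔF = 3.23 W/m²; ΔT = 3.6 K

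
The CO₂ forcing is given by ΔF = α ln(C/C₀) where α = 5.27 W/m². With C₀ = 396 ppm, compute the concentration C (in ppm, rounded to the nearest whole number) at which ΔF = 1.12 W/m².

C ≈ 490 ppm

Set 5.27 ln(C/396) = 1.12, so ln(C/396) = 1.12/5.27 = 0.21252.
Then C/396 = e^0.21252 = 1.23679, giving C = 396 × 1.23679 = 489.77 ppm.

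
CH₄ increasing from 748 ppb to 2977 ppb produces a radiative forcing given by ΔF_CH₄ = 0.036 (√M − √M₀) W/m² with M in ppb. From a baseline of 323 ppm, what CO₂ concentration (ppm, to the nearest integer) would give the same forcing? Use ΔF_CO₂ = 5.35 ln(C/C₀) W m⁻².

CH₄ forcing: 0.036 × (√2977 − √748) = 0.036 × (54.5619 − 27.3496) = 0.036 × 27.2123 = 0.97964 W/m².
Set 5.35 ln(C/323) = 0.97964: ln(C/323) = 0.97964/5.35 = 0.18311, so C = 323 × e^0.18311 = 323 × 1.20095 = 387.91 ppm.

C ≈ 388 ppm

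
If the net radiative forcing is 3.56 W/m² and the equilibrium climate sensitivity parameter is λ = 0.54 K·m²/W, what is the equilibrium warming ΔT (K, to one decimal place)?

ΔT = λ ΔF = 0.54 × 3.56 = 1.9224 K.

ΔT = 1.9 K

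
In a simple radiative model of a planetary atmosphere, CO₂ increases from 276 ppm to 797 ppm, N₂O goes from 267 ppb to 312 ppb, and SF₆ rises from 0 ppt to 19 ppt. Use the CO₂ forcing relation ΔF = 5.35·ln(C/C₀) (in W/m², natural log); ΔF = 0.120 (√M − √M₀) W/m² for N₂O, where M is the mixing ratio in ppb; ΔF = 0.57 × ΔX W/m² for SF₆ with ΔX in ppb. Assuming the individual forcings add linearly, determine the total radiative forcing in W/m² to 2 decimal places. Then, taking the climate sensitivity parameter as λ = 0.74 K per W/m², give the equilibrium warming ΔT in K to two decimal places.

ΔF = 5.84 W/m²; ΔT = 4.32 K

CO₂: 5.35 × ln(797/276) = 5.35 × ln(2.88768) = 5.35 × 1.06045 = 5.6734 W/m².
N₂O: 0.120 × (√312 − √267) = 0.120 × (17.6635 − 16.3401) = 0.120 × 1.3234 = 0.1588 W/m².
SF₆: Δ = 19 − 0 = 19 ppt = 0.019 ppb; ΔF = 0.57 × 0.019 = 0.0108 W/m².
Total ΔF = 5.6734 + 0.1588 + 0.0108 = 5.8430 W/m².
ΔT = λ ΔF = 0.74 × 5.84 = 4.3216 K.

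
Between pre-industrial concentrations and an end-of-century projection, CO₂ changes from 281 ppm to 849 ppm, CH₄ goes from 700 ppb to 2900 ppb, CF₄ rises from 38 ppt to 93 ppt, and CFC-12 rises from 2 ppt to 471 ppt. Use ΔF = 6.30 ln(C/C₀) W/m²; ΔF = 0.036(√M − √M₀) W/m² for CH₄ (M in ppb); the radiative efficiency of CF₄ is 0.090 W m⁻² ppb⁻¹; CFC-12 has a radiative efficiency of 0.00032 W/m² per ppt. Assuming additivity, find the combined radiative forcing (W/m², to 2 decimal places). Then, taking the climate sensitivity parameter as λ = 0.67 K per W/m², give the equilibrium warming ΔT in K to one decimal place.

CO₂: 6.30 × ln(849/281) = 6.30 × ln(3.02135) = 6.30 × 1.10570 = 6.9659 W/m².
CH₄: 0.036 × (√2900 − √700) = 0.036 × (53.8516 − 26.4575) = 0.036 × 27.3941 = 0.9862 W/m².
CF₄: Δ = 93 − 38 = 55 ppt = 0.055 ppb; ΔF = 0.090 × 0.055 = 0.0050 W/m².
CFC-12: ΔF = 0.00032 × (471 − 2) = 0.00032 × 469 = 0.1501 W/m².
Total ΔF = 6.9659 + 0.9862 + 0.0050 + 0.1501 = 8.1072 W/m².
ΔT = λ ΔF = 0.67 × 8.11 = 5.4337 K.

ΔF = 8.11 W/m²; ΔT = 5.4 K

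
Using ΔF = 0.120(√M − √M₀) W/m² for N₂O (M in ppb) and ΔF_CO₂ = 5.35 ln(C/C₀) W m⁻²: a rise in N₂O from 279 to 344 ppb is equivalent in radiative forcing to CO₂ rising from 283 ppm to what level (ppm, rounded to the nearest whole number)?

C ≈ 295 ppm

N₂O forcing: 0.120 × (√344 − √279) = 0.120 × (18.5472 − 16.7033) = 0.120 × 1.8439 = 0.22127 W/m².
Set 5.35 ln(C/283) = 0.22127: ln(C/283) = 0.22127/5.35 = 0.04136, so C = 283 × e^0.04136 = 283 × 1.04223 = 294.95 ppm.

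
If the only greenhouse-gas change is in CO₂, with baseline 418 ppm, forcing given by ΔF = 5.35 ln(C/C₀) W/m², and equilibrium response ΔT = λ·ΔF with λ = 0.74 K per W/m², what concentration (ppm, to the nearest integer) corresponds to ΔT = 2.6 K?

C ≈ 806 ppm

Required forcing: ΔF = ΔT/λ = 2.6/0.74 = 3.5135 W/m².
Then ln(C/418) = ΔF/5.35 = 3.5135/5.35 = 0.65673.
So C = 418 × e^0.65673 = 418 × 1.92848 = 806.10 ppm.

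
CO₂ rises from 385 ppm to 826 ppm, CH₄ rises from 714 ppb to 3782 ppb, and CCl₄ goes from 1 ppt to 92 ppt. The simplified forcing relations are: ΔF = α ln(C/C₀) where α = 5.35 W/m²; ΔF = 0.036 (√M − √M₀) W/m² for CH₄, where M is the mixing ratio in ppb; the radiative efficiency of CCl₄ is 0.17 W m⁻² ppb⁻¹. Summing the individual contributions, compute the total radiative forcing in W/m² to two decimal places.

ΔF = 5.35 W/m²

CO₂: 5.35 × ln(826/385) = 5.35 × ln(2.14545) = 5.35 × 0.76335 = 4.0839 W/m².
CH₄: 0.036 × (√3782 − √714) = 0.036 × (61.4980 − 26.7208) = 0.036 × 34.7772 = 1.2520 W/m².
CCl₄: Δ = 92 − 1 = 91 ppt = 0.091 ppb; ΔF = 0.17 × 0.091 = 0.0155 W/m².
Total ΔF = 4.0839 + 1.2520 + 0.0155 = 5.3514 W/m².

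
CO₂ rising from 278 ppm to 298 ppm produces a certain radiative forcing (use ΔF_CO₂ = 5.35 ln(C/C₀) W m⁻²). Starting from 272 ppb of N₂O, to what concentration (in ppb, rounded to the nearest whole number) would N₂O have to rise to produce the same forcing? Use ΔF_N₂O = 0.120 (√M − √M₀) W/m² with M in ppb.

M ≈ 384 ppb

CO₂ forcing: 5.35 × ln(298/278) = 5.35 × 0.069472 = 0.37168 W/m².
Set 0.120(√M − √272) = 0.37168: √M = 0.37168/0.120 + √272 = 3.0973 + 16.4924 = 19.5897.
M = (19.5897)² = 383.76 ppb.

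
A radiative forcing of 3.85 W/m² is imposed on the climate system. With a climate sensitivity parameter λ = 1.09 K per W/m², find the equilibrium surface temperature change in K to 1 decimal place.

ΔT = λ ΔF = 1.09 × 3.85 = 4.1965 K.

ΔT = 4.2 K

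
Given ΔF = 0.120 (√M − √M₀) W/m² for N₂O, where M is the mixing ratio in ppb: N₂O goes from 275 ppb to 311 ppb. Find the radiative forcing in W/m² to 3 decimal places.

N₂O: 0.120 × (√311 − √275) = 0.120 × (17.6352 − 16.5831) = 0.120 × 1.0521 = 0.1263 W/m².

ΔF = 0.126 W/m²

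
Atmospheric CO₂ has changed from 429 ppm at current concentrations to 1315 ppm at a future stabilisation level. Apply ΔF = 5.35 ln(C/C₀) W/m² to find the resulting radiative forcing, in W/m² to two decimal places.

CO₂ absorption bands are partially saturated, so forcing scales with the logarithm of the concentration ratio.
CO₂: 5.35 × ln(1315/429) = 5.35 × ln(3.06527) = 5.35 × 1.12014 = 5.9927 W/m².

ΔF = 5.99 W/m²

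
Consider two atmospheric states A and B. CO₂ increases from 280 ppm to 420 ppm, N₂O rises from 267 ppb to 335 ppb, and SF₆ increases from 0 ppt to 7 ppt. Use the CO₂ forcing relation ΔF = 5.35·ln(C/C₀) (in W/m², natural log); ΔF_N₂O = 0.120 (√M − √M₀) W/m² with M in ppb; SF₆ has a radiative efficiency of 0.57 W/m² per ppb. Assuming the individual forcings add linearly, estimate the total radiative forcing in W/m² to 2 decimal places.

ΔF = 2.41 W/m²

CO₂: 5.35 × ln(420/280) = 5.35 × ln(1.50000) = 5.35 × 0.40547 = 2.1693 W/m².
N₂O: 0.120 × (√335 − √267) = 0.120 × (18.3030 − 16.3401) = 0.120 × 1.9629 = 0.2355 W/m².
SF₆: Δ = 7 − 0 = 7 ppt = 0.007 ppb; ΔF = 0.57 × 0.007 = 0.0040 W/m².
Total ΔF = 2.1693 + 0.2355 + 0.0040 = 2.4088 W/m².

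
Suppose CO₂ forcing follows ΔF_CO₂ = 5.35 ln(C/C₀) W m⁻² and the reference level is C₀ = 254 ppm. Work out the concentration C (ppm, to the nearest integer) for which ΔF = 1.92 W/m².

Set 5.35 ln(C/254) = 1.92, so ln(C/254) = 1.92/5.35 = 0.35888.
Then C/254 = e^0.35888 = 1.43172, giving C = 254 × 1.43172 = 363.66 ppm.

C ≈ 364 ppm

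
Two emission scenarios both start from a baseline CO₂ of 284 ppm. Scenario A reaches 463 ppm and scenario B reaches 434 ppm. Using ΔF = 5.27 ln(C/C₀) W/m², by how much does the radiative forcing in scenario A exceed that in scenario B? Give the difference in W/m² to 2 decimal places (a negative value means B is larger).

ΔF_A = 5.27 ln(463/284) = 5.27 × 0.48875 = 2.5757 W/m².
ΔF_B = 5.27 ln(434/284) = 5.27 × 0.42407 = 2.2348 W/m².
Difference: 2.5757 − 2.2348 = 0.3409 W/m².

ΔF_A − ΔF_B = 0.34 W/m²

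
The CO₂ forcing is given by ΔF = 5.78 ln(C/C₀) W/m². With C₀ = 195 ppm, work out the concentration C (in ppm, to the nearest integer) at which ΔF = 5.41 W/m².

Set 5.78 ln(C/195) = 5.41, so ln(C/195) = 5.41/5.78 = 0.93599.
Then C/195 = e^0.93599 = 2.54974, giving C = 195 × 2.54974 = 497.20 ppm.

C ≈ 497 ppm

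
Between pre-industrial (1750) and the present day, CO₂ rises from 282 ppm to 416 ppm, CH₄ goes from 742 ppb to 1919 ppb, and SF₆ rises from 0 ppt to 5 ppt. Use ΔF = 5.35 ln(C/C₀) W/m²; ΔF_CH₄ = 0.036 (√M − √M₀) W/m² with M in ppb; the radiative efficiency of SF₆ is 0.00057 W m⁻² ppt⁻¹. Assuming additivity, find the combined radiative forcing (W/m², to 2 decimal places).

ΔF = 2.68 W/m²

CO₂: 5.35 × ln(416/282) = 5.35 × ln(1.47518) = 5.35 × 0.38878 = 2.0800 W/m².
CH₄: 0.036 × (√1919 − √742) = 0.036 × (43.8064 − 27.2397) = 0.036 × 16.5667 = 0.5964 W/m².
SF₆: ΔF = 0.00057 × (5 − 0) = 0.00057 × 5 = 0.0029 W/m².
Total ΔF = 2.0800 + 0.5964 + 0.0029 = 2.6793 W/m².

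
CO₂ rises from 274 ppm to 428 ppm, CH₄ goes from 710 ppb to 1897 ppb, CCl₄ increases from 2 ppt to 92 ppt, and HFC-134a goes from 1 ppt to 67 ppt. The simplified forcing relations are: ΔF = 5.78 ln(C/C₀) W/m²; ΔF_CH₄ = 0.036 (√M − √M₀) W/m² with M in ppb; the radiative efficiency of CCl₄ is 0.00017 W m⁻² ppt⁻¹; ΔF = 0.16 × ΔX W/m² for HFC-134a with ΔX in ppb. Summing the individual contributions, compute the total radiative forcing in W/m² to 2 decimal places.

ΔF = 3.21 W/m²

CO₂: 5.78 × ln(428/274) = 5.78 × ln(1.56204) = 5.78 × 0.44599 = 2.5778 W/m².
CH₄: 0.036 × (√1897 − √710) = 0.036 × (43.5546 − 26.6458) = 0.036 × 16.9088 = 0.6087 W/m².
CCl₄: ΔF = 0.00017 × (92 − 2) = 0.00017 × 90 = 0.0153 W/m².
HFC-134a: Δ = 67 − 1 = 66 ppt = 0.066 ppb; ΔF = 0.16 × 0.066 = 0.0106 W/m².
Total ΔF = 2.5778 + 0.6087 + 0.0153 + 0.0106 = 3.2124 W/m².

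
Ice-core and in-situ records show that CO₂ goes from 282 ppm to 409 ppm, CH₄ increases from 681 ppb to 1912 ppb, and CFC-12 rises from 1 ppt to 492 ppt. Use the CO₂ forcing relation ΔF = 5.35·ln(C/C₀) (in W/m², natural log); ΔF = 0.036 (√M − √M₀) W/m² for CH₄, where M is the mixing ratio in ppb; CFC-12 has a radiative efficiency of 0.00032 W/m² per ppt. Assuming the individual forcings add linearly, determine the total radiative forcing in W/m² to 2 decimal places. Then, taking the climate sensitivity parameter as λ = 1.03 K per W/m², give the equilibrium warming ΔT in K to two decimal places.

ΔF = 2.78 W/m²; ΔT = 2.86 K

CO₂: 5.35 × ln(409/282) = 5.35 × ln(1.45035) = 5.35 × 0.37180 = 1.9891 W/m².
CH₄: 0.036 × (√1912 − √681) = 0.036 × (43.7264 − 26.0960) = 0.036 × 17.6304 = 0.6347 W/m².
CFC-12: ΔF = 0.00032 × (492 − 1) = 0.00032 × 491 = 0.1571 W/m².
Total ΔF = 1.9891 + 0.6347 + 0.1571 = 2.7809 W/m².
ΔT = λ ΔF = 1.03 × 2.78 = 2.8634 K.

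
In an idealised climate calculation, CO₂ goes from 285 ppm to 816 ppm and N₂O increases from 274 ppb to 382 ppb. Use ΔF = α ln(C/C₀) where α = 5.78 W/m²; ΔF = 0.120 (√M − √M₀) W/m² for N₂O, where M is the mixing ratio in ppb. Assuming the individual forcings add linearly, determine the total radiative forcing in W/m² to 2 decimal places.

ΔF = 6.44 W/m²

CO₂: 5.78 × ln(816/285) = 5.78 × ln(2.86316) = 5.78 × 1.05193 = 6.0802 W/m².
N₂O: 0.120 × (√382 − √274) = 0.120 × (19.5448 − 16.5529) = 0.120 × 2.9919 = 0.3590 W/m².
Total ΔF = 6.0802 + 0.3590 = 6.4392 W/m².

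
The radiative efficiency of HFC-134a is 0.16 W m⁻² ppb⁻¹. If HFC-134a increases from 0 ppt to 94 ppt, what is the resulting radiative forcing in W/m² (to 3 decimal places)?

ΔF = 0.015 W/m²

HFC-134a: Δ = 94 − 0 = 94 ppt = 0.094 ppb; ΔF = 0.16 × 0.094 = 0.0150 W/m².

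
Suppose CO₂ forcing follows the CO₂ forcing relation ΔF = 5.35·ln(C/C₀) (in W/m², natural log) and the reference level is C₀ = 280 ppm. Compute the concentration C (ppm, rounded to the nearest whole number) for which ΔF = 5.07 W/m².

C ≈ 722 ppm

Set 5.35 ln(C/280) = 5.07, so ln(C/280) = 5.07/5.35 = 0.94766.
Then C/280 = e^0.94766 = 2.57967, giving C = 280 × 2.57967 = 722.31 ppm.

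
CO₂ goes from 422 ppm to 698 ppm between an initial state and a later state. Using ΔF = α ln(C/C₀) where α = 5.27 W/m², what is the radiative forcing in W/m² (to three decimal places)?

ΔF = 2.652 W/m²

CO₂: 5.27 × ln(698/422) = 5.27 × ln(1.65403) = 5.27 × 0.50321 = 2.6519 W/m².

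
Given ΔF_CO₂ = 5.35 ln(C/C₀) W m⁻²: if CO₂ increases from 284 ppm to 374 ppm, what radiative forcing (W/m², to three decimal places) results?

CO₂ absorption bands are partially saturated, so forcing scales with the logarithm of the concentration ratio.
CO₂: 5.35 × ln(374/284) = 5.35 × ln(1.31690) = 5.35 × 0.27528 = 1.4727 W/m².

ΔF = 1.473 W/m²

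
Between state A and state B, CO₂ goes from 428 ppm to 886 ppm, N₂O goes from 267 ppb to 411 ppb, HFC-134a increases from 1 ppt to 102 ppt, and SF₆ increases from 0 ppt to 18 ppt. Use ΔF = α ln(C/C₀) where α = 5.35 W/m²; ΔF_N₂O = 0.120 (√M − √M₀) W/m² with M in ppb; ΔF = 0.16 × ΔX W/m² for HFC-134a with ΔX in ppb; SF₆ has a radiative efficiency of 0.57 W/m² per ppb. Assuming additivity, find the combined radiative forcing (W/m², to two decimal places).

ΔF = 4.39 W/m²

CO₂: 5.35 × ln(886/428) = 5.35 × ln(2.07009) = 5.35 × 0.72759 = 3.8926 W/m².
N₂O: 0.120 × (√411 − √267) = 0.120 × (20.2731 − 16.3401) = 0.120 × 3.9330 = 0.4720 W/m².
HFC-134a: Δ = 102 − 1 = 101 ppt = 0.101 ppb; ΔF = 0.16 × 0.101 = 0.0162 W/m².
SF₆: Δ = 18 − 0 = 18 ppt = 0.018 ppb; ΔF = 0.57 × 0.018 = 0.0103 W/m².
Total ΔF = 3.8926 + 0.4720 + 0.0162 + 0.0103 = 4.3911 W/m².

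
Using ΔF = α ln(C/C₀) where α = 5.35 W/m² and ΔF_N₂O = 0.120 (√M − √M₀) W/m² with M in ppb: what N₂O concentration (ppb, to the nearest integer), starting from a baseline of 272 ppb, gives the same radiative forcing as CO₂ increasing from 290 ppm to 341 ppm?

CO₂ forcing: 5.35 × ln(341/290) = 5.35 × 0.162002 = 0.86671 W/m².
Set 0.120(√M − √272) = 0.86671: √M = 0.86671/0.120 + √272 = 7.2226 + 16.4924 = 23.7150.
M = (23.7150)² = 562.40 ppb.

M ≈ 562 ppb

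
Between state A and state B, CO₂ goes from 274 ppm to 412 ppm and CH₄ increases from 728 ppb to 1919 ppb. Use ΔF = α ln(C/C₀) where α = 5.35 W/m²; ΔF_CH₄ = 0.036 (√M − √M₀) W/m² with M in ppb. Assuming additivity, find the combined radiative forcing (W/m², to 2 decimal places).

ΔF = 2.79 W/m²

CO₂: 5.35 × ln(412/274) = 5.35 × ln(1.50365) = 5.35 × 0.40790 = 2.1823 W/m².
CH₄: 0.036 × (√1919 − √728) = 0.036 × (43.8064 − 26.9815) = 0.036 × 16.8249 = 0.6057 W/m².
Total ΔF = 2.1823 + 0.6057 = 2.7880 W/m².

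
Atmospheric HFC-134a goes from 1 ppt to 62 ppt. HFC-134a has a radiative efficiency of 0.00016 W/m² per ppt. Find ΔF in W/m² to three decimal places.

ΔF = 0.010 W/m²

HFC-134a: ΔF = 0.00016 × (62 − 1) = 0.00016 × 61 = 0.0098 W/m².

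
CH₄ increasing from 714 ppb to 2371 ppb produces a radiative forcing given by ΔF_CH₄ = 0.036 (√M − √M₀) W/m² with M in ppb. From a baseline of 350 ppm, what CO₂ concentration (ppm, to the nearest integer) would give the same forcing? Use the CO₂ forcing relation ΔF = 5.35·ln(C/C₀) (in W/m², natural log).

CH₄ forcing: 0.036 × (√2371 − √714) = 0.036 × (48.6929 − 26.7208) = 0.036 × 21.9721 = 0.79100 W/m².
Set 5.35 ln(C/350) = 0.79100: ln(C/350) = 0.79100/5.35 = 0.14785, so C = 350 × e^0.14785 = 350 × 1.15934 = 405.77 ppm.

C ≈ 406 ppm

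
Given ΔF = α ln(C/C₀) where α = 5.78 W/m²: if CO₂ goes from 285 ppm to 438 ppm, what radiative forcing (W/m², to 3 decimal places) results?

ΔF = 2.484 W/m²

CO₂: 5.78 × ln(438/285) = 5.78 × ln(1.53684) = 5.78 × 0.42973 = 2.4838 W/m².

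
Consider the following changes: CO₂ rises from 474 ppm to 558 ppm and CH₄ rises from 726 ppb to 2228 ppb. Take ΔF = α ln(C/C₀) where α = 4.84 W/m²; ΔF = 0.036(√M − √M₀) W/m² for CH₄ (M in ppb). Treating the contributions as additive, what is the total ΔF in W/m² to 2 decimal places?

CO₂: 4.84 × ln(558/474) = 4.84 × ln(1.17722) = 4.84 × 0.16316 = 0.7897 W/m².
CH₄: 0.036 × (√2228 − √726) = 0.036 × (47.2017 − 26.9444) = 0.036 × 20.2573 = 0.7293 W/m².
Total ΔF = 0.7897 + 0.7293 = 1.5190 W/m².

ΔF = 1.52 W/m²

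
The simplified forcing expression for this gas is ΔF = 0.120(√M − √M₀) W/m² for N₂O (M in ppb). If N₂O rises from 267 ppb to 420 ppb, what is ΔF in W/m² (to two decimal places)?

N₂O: 0.120 × (√420 − √267) = 0.120 × (20.4939 − 16.3401) = 0.120 × 4.1538 = 0.4985 W/m².

ΔF = 0.50 W/m²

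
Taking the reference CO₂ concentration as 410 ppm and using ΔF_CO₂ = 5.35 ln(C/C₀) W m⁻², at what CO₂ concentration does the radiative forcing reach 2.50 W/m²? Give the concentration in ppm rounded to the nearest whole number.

Set 5.35 ln(C/410) = 2.50, so ln(C/410) = 2.50/5.35 = 0.46729.
Then C/410 = e^0.46729 = 1.59566, giving C = 410 × 1.59566 = 654.22 ppm.

C ≈ 654 ppm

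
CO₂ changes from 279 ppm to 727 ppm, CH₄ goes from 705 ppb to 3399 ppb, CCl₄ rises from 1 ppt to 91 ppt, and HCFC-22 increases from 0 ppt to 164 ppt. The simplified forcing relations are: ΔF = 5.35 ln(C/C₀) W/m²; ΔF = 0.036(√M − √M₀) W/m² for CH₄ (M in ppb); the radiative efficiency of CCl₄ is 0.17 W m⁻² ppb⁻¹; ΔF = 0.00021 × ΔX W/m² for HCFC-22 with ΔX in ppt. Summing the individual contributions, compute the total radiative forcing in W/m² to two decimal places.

ΔF = 6.32 W/m²

CO₂: 5.35 × ln(727/279) = 5.35 × ln(2.60573) = 5.35 × 0.95771 = 5.1237 W/m².
CH₄: 0.036 × (√3399 − √705) = 0.036 × (58.3009 − 26.5518) = 0.036 × 31.7491 = 1.1430 W/m².
CCl₄: Δ = 91 − 1 = 90 ppt = 0.090 ppb; ΔF = 0.17 × 0.090 = 0.0153 W/m².
HCFC-22: ΔF = 0.00021 × (164 − 0) = 0.00021 × 164 = 0.0344 W/m².
Total ΔF = 5.1237 + 1.1430 + 0.0153 + 0.0344 = 6.3164 W/m².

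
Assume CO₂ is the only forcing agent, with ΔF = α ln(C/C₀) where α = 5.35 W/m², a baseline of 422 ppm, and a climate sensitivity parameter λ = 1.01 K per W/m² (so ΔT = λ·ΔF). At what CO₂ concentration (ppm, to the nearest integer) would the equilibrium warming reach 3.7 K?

Required forcing: ΔF = ΔT/λ = 3.7/1.01 = 3.6634 W/m².
Then ln(C/422) = ΔF/5.35 = 3.6634/5.35 = 0.68475.
So C = 422 × e^0.68475 = 422 × 1.98328 = 836.94 ppm.

C ≈ 837 ppm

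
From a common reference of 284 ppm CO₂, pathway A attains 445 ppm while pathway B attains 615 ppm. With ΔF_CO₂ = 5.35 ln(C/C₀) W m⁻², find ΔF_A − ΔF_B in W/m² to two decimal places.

ΔF_A = 5.35 ln(445/284) = 5.35 × 0.44910 = 2.4027 W/m².
ΔF_B = 5.35 ln(615/284) = 5.35 × 0.77265 = 4.1337 W/m².
Difference: 2.4027 − 4.1337 = -1.7310 W/m².

ΔF_A − ΔF_B = -1.73 W/m²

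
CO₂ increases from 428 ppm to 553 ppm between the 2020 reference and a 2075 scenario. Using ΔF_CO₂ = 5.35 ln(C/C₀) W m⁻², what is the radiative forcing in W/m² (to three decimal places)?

ΔF = 1.371 W/m²

CO₂: 5.35 × ln(553/428) = 5.35 × ln(1.29206) = 5.35 × 0.25624 = 1.3709 W/m².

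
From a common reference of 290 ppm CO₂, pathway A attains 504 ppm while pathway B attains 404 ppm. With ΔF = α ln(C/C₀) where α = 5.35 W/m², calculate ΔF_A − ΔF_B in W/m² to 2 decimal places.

ΔF_A − ΔF_B = 1.18 W/m²

ΔF_A = 5.35 ln(504/290) = 5.35 × 0.55270 = 2.9569 W/m².
ΔF_B = 5.35 ln(404/290) = 5.35 × 0.33153 = 1.7737 W/m².
Difference: 2.9569 − 1.7737 = 1.1832 W/m².
(Equivalently, ΔF_A − ΔF_B = 5.35 ln(504/404) = 5.35 × 0.22116 = 1.1832 W/m².)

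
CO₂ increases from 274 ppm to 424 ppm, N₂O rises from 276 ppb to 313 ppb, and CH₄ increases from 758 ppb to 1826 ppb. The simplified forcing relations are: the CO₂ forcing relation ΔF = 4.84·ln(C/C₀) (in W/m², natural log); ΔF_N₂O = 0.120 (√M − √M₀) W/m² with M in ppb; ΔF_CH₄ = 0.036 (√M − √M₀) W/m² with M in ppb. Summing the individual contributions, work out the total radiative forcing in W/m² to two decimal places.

ΔF = 2.79 W/m²

CO₂: 4.84 × ln(424/274) = 4.84 × ln(1.54745) = 4.84 × 0.43661 = 2.1132 W/m².
N₂O: 0.120 × (√313 − √276) = 0.120 × (17.6918 − 16.6132) = 0.120 × 1.0786 = 0.1294 W/m².
CH₄: 0.036 × (√1826 − √758) = 0.036 × (42.7317 − 27.5318) = 0.036 × 15.1999 = 0.5472 W/m².
Total ΔF = 2.1132 + 0.1294 + 0.5472 = 2.7898 W/m².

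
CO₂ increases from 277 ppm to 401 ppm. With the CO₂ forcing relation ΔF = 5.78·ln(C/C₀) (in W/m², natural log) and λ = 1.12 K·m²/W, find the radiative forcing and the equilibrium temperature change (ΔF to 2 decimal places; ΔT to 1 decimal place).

ΔF = 2.14 W/m²; ΔT = 2.4 K

CO₂: 5.78 × ln(401/277) = 5.78 × ln(1.44765) = 5.78 × 0.36994 = 2.1383 W/m².
ΔT = λ ΔF = 1.12 × 2.14 = 2.3968 K.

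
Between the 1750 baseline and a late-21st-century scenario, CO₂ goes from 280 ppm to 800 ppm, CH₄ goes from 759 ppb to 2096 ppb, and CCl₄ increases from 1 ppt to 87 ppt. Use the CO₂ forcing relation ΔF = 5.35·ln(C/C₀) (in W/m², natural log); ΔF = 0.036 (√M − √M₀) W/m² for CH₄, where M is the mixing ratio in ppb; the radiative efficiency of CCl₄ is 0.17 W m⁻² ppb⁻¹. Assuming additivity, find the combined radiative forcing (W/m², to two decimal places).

CO₂: 5.35 × ln(800/280) = 5.35 × ln(2.85714) = 5.35 × 1.04982 = 5.6165 W/m².
CH₄: 0.036 × (√2096 − √759) = 0.036 × (45.7821 − 27.5500) = 0.036 × 18.2321 = 0.6564 W/m².
CCl₄: Δ = 87 − 1 = 86 ppt = 0.086 ppb; ΔF = 0.17 × 0.086 = 0.0146 W/m².
Total ΔF = 5.6165 + 0.6564 + 0.0146 = 6.2875 W/m².

ΔF = 6.29 W/m²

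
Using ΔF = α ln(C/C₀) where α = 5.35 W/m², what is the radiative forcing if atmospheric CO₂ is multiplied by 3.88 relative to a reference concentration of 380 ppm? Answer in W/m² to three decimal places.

Because the forcing depends only on the ratio C/C₀, the initial concentration does not enter.
ΔF = 5.35 × ln(3.88) = 5.35 × 1.35584 = 7.2537 W/m².

ΔF = 7.254 W/m²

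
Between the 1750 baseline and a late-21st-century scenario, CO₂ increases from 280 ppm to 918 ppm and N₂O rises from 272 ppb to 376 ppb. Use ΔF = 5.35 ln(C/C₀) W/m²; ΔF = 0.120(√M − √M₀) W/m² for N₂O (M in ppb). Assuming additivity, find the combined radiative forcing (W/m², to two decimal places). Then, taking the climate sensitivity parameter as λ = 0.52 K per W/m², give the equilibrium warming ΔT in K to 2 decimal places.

ΔF = 6.70 W/m²; ΔT = 3.48 K

CO₂: 5.35 × ln(918/280) = 5.35 × ln(3.27857) = 5.35 × 1.18741 = 6.3526 W/m².
N₂O: 0.120 × (√376 − √272) = 0.120 × (19.3907 − 16.4924) = 0.120 × 2.8983 = 0.3478 W/m².
Total ΔF = 6.3526 + 0.3478 = 6.7004 W/m².
ΔT = λ ΔF = 0.52 × 6.70 = 3.4840 K.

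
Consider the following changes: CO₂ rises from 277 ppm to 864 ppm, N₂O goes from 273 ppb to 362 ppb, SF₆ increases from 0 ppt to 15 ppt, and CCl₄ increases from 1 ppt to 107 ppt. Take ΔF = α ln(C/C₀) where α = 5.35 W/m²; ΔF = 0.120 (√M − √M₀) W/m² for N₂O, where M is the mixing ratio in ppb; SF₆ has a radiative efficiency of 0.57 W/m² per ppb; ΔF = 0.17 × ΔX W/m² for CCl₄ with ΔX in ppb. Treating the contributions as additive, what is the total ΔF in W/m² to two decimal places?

CO₂: 5.35 × ln(864/277) = 5.35 × ln(3.11913) = 5.35 × 1.13755 = 6.0859 W/m².
N₂O: 0.120 × (√362 − √273) = 0.120 × (19.0263 − 16.5227) = 0.120 × 2.5036 = 0.3004 W/m².
SF₆: Δ = 15 − 0 = 15 ppt = 0.015 ppb; ΔF = 0.57 × 0.015 = 0.0086 W/m².
CCl₄: Δ = 107 − 1 = 106 ppt = 0.106 ppb; ΔF = 0.17 × 0.106 = 0.0180 W/m².
Total ΔF = 6.0859 + 0.3004 + 0.0086 + 0.0180 = 6.4129 W/m².

ΔF = 6.41 W/m²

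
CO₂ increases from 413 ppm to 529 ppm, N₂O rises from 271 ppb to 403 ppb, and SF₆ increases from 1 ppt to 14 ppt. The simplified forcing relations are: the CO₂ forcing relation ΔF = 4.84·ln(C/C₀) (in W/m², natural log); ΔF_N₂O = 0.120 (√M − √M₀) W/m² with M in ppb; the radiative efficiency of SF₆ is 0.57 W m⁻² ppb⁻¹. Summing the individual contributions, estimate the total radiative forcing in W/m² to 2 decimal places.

CO₂: 4.84 × ln(529/413) = 4.84 × ln(1.28087) = 4.84 × 0.24754 = 1.1981 W/m².
N₂O: 0.120 × (√403 − √271) = 0.120 × (20.0749 − 16.4621) = 0.120 × 3.6128 = 0.4335 W/m².
SF₆: Δ = 14 − 1 = 13 ppt = 0.013 ppb; ΔF = 0.57 × 0.013 = 0.0074 W/m².
Total ΔF = 1.1981 + 0.4335 + 0.0074 = 1.6390 W/m².

ΔF = 1.64 W/m²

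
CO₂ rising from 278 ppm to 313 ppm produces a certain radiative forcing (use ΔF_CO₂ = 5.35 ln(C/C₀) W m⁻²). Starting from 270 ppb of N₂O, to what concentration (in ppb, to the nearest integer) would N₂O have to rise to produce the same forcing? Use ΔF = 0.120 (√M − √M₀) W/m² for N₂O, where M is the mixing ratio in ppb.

M ≈ 472 ppb

CO₂ forcing: 5.35 × ln(313/278) = 5.35 × 0.118582 = 0.63441 W/m².
Set 0.120(√M − √270) = 0.63441: √M = 0.63441/0.120 + √270 = 5.2868 + 16.4317 = 21.7185.
M = (21.7185)² = 471.69 ppb.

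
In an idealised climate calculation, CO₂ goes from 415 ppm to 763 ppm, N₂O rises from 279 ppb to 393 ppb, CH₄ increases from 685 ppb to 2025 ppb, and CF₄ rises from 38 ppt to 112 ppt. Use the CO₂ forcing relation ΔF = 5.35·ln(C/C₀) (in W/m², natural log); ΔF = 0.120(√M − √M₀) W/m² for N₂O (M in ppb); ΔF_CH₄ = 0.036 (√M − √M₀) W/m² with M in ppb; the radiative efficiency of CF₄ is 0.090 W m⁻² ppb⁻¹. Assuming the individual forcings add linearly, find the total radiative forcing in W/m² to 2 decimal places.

ΔF = 4.32 W/m²

CO₂: 5.35 × ln(763/415) = 5.35 × ln(1.83855) = 5.35 × 0.60898 = 3.2580 W/m².
N₂O: 0.120 × (√393 − √279) = 0.120 × (19.8242 − 16.7033) = 0.120 × 3.1209 = 0.3745 W/m².
CH₄: 0.036 × (√2025 − √685) = 0.036 × (45.0000 − 26.1725) = 0.036 × 18.8275 = 0.6778 W/m².
CF₄: Δ = 112 − 38 = 74 ppt = 0.074 ppb; ΔF = 0.090 × 0.074 = 0.0067 W/m².
Total ΔF = 3.2580 + 0.3745 + 0.6778 + 0.0067 = 4.3170 W/m².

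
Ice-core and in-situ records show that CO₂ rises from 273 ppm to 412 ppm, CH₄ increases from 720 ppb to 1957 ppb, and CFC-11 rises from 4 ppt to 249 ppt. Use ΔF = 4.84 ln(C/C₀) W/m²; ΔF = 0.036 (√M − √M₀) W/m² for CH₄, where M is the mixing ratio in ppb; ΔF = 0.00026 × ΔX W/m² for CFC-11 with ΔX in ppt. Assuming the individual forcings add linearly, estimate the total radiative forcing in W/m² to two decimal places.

ΔF = 2.68 W/m²

CO₂: 4.84 × ln(412/273) = 4.84 × ln(1.50916) = 4.84 × 0.41155 = 1.9919 W/m².
CH₄: 0.036 × (√1957 − √720) = 0.036 × (44.2380 − 26.8328) = 0.036 × 17.4052 = 0.6266 W/m².
CFC-11: ΔF = 0.00026 × (249 − 4) = 0.00026 × 245 = 0.0637 W/m².
Total ΔF = 1.9919 + 0.6266 + 0.0637 = 2.6822 W/m².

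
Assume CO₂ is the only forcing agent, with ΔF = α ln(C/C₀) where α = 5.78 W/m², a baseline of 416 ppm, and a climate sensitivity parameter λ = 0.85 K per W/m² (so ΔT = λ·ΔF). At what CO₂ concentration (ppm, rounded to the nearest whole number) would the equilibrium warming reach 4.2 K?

C ≈ 978 ppm

Required forcing: ΔF = ΔT/λ = 4.2/0.85 = 4.9412 W/m².
Then ln(C/416) = ΔF/5.78 = 4.9412/5.78 = 0.85488.
So C = 416 × e^0.85488 = 416 × 2.35109 = 978.05 ppm.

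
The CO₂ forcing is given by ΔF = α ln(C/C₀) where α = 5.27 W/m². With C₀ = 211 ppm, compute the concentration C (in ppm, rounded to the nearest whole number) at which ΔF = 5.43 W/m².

Set 5.27 ln(C/211) = 5.43, so ln(C/211) = 5.43/5.27 = 1.03036.
Then C/211 = e^1.03036 = 2.80207, giving C = 211 × 2.80207 = 591.24 ppm.

C ≈ 591 ppm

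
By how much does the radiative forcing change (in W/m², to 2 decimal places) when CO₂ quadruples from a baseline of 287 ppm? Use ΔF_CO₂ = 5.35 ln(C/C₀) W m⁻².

Because the forcing depends only on the ratio C/C₀, the initial concentration does not enter.
ΔF = 5.35 × ln(4) = 5.35 × 1.38629 = 7.4167 W/m².

ΔF = 7.42 W/m²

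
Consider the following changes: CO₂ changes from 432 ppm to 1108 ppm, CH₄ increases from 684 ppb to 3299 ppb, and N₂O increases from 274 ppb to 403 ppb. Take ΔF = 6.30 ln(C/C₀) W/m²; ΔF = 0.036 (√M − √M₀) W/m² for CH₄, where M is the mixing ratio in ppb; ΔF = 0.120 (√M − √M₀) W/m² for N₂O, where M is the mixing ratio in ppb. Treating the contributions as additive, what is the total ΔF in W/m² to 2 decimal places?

ΔF = 7.48 W/m²

CO₂: 6.30 × ln(1108/432) = 6.30 × ln(2.56481) = 6.30 × 0.94188 = 5.9338 W/m².
CH₄: 0.036 × (√3299 − √684) = 0.036 × (57.4369 − 26.1534) = 0.036 × 31.2835 = 1.1262 W/m².
N₂O: 0.120 × (√403 − √274) = 0.120 × (20.0749 − 16.5529) = 0.120 × 3.5220 = 0.4226 W/m².
Total ΔF = 5.9338 + 1.1262 + 0.4226 = 7.4826 W/m².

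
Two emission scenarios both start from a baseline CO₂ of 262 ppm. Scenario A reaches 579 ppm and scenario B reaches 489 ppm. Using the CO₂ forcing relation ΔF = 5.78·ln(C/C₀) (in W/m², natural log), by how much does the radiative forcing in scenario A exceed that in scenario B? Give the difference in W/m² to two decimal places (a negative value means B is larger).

ΔF_A − ΔF_B = 0.98 W/m²

ΔF_A = 5.78 ln(579/262) = 5.78 × 0.79296 = 4.5833 W/m².
ΔF_B = 5.78 ln(489/262) = 5.78 × 0.62402 = 3.6068 W/m².
Difference: 4.5833 − 3.6068 = 0.9765 W/m².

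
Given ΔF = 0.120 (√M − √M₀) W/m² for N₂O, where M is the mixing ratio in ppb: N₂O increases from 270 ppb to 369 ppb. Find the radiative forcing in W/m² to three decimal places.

N₂O: 0.120 × (√369 − √270) = 0.120 × (19.2094 − 16.4317) = 0.120 × 2.7777 = 0.3333 W/m².

ΔF = 0.333 W/m²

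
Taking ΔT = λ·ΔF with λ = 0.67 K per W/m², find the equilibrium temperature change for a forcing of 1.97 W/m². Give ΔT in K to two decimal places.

ΔT = λ ΔF = 0.67 × 1.97 = 1.3199 K.

ΔT = 1.32 K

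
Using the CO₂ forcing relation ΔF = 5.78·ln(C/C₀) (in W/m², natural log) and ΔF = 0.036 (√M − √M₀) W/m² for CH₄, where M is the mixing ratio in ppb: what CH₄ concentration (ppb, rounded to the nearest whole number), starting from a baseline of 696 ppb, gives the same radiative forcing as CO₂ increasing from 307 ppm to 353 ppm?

M ≈ 2381 ppb

CO₂ forcing: 5.78 × ln(353/307) = 5.78 × 0.139620 = 0.80700 W/m².
Set 0.036(√M − √696) = 0.80700: √M = 0.80700/0.036 + √696 = 22.4167 + 26.3818 = 48.7985.
M = (48.7985)² = 2381.29 ppb.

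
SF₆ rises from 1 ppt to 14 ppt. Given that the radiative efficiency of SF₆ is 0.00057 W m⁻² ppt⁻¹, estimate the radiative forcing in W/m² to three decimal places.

SF₆: ΔF = 0.00057 × (14 − 1) = 0.00057 × 13 = 0.0074 W/m².

ΔF = 0.007 W/m²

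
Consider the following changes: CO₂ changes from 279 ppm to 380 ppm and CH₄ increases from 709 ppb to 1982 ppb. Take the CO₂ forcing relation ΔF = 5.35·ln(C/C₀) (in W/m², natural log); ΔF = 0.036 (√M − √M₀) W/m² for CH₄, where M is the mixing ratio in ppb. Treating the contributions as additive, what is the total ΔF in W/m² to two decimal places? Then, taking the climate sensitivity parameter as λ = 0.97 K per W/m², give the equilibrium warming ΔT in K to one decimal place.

ΔF = 2.30 W/m²; ΔT = 2.2 K

CO₂: 5.35 × ln(380/279) = 5.35 × ln(1.36201) = 5.35 × 0.30896 = 1.6529 W/m².
CH₄: 0.036 × (√1982 − √709) = 0.036 × (44.5197 − 26.6271) = 0.036 × 17.8926 = 0.6441 W/m².
Total ΔF = 1.6529 + 0.6441 = 2.2970 W/m².
ΔT = λ ΔF = 0.97 × 2.30 = 2.2310 K.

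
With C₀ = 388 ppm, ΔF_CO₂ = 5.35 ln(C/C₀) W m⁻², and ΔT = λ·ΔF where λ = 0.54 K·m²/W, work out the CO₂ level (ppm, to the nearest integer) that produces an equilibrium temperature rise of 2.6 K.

Required forcing: ΔF = ΔT/λ = 2.6/0.54 = 4.8148 W/m².
Then ln(C/388) = ΔF/5.35 = 4.8148/5.35 = 0.89996.
So C = 388 × e^0.89996 = 388 × 2.45950 = 954.29 ppm.

C ≈ 954 ppm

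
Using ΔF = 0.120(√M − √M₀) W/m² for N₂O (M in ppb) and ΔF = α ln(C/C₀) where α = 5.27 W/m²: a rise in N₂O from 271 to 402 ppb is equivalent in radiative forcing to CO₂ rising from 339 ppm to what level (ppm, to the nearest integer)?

N₂O forcing: 0.120 × (√402 − √271) = 0.120 × (20.0499 − 16.4621) = 0.120 × 3.5878 = 0.43054 W/m².
Set 5.27 ln(C/339) = 0.43054: ln(C/339) = 0.43054/5.27 = 0.08170, so C = 339 × e^0.08170 = 339 × 1.08513 = 367.86 ppm.

C ≈ 368 ppm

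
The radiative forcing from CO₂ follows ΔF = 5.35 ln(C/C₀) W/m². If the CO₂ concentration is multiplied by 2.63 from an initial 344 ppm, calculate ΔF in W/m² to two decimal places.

ΔF = 5.17 W/m²

Because the forcing depends only on the ratio C/C₀, the initial concentration does not enter.
ΔF = 5.35 × ln(2.63) = 5.35 × 0.96698 = 5.1733 W/m².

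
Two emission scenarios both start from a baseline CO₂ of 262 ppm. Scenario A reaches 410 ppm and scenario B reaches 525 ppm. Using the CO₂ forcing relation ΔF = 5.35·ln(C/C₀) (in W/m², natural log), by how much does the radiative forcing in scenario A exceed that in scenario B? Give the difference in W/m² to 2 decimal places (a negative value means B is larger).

ΔF_A = 5.35 ln(410/262) = 5.35 × 0.44781 = 2.3958 W/m².
ΔF_B = 5.35 ln(525/262) = 5.35 × 0.69505 = 3.7185 W/m².
Difference: 2.3958 − 3.7185 = -1.3227 W/m².

ΔF_A − ΔF_B = -1.32 W/m²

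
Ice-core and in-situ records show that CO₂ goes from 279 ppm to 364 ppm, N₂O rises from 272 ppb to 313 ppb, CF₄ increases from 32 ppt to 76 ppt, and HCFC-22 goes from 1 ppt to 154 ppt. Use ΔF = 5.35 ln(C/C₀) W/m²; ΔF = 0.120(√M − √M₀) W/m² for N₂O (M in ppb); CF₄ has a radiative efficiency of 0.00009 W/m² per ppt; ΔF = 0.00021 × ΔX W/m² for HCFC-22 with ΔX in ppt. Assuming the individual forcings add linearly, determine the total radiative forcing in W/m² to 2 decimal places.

CO₂: 5.35 × ln(364/279) = 5.35 × ln(1.30466) = 5.35 × 0.26594 = 1.4228 W/m².
N₂O: 0.120 × (√313 − √272) = 0.120 × (17.6918 − 16.4924) = 0.120 × 1.1994 = 0.1439 W/m².
CF₄: ΔF = 0.00009 × (76 − 32) = 0.00009 × 44 = 0.0040 W/m².
HCFC-22: ΔF = 0.00021 × (154 − 1) = 0.00021 × 153 = 0.0321 W/m².
Total ΔF = 1.4228 + 0.1439 + 0.0040 + 0.0321 = 1.6028 W/m².

ΔF = 1.60 W/m²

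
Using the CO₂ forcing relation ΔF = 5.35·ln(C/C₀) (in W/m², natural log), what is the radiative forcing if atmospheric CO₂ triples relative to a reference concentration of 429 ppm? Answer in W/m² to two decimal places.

ΔF = 5.88 W/m²

ΔF = 5.35 × ln(3) = 5.35 × 1.09861 = 5.8776 W/m².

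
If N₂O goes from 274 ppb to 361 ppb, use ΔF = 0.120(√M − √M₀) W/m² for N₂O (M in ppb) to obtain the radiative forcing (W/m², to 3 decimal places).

ΔF = 0.294 W/m²

N₂O: 0.120 × (√361 − √274) = 0.120 × (19.0000 − 16.5529) = 0.120 × 2.4471 = 0.2937 W/m².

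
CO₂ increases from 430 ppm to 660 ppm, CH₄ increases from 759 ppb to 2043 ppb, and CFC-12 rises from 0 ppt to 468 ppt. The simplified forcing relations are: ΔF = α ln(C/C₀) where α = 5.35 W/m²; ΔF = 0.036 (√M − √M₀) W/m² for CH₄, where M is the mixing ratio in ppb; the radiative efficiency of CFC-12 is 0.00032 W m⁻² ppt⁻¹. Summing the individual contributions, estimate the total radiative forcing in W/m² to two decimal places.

ΔF = 3.08 W/m²

CO₂: 5.35 × ln(660/430) = 5.35 × ln(1.53488) = 5.35 × 0.42845 = 2.2922 W/m².
CH₄: 0.036 × (√2043 − √759) = 0.036 × (45.1996 − 27.5500) = 0.036 × 17.6496 = 0.6354 W/m².
CFC-12: ΔF = 0.00032 × (468 − 0) = 0.00032 × 468 = 0.1498 W/m².
Total ΔF = 2.2922 + 0.6354 + 0.1498 = 3.0774 W/m².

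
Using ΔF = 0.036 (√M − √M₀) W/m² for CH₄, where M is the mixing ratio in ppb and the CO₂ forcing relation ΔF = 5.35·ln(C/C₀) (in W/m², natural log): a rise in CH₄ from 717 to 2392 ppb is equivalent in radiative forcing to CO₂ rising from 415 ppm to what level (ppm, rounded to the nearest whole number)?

CH₄ forcing: 0.036 × (√2392 − √717) = 0.036 × (48.9081 − 26.7769) = 0.036 × 22.1312 = 0.79672 W/m².
Set 5.35 ln(C/415) = 0.79672: ln(C/415) = 0.79672/5.35 = 0.14892, so C = 415 × e^0.14892 = 415 × 1.16058 = 481.64 ppm.

C ≈ 482 ppm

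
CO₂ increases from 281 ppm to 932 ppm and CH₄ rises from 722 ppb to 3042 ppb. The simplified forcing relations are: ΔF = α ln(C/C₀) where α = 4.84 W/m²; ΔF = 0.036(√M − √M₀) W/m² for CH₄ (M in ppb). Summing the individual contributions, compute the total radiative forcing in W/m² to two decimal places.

CO₂: 4.84 × ln(932/281) = 4.84 × ln(3.31673) = 4.84 × 1.19898 = 5.8031 W/m².
CH₄: 0.036 × (√3042 − √722) = 0.036 × (55.1543 − 26.8701) = 0.036 × 28.2842 = 1.0182 W/m².
Total ΔF = 5.8031 + 1.0182 = 6.8213 W/m².

ΔF = 6.82 W/m²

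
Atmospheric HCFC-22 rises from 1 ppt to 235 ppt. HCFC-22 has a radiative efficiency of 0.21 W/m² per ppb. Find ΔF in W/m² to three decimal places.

ΔF = 0.049 W/m²

HCFC-22: Δ = 235 − 1 = 234 ppt = 0.234 ppb; ΔF = 0.21 × 0.234 = 0.0491 W/m².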